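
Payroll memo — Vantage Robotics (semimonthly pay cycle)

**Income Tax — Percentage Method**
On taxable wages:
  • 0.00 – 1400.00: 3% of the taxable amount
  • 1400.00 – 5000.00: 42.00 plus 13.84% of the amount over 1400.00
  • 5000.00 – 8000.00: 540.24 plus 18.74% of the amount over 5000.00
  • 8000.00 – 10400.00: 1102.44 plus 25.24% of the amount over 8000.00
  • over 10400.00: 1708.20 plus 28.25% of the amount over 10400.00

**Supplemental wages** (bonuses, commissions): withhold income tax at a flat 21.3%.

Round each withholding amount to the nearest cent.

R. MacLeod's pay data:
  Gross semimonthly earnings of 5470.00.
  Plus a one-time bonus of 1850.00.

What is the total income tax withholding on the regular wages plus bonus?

Income Tax: taxable = 5470.00
  540.24 + 18.74% × (5470.00 − 5000.00) = 540.24 + 18.74% × 470.00 = 628.32
Supplemental (21.3% flat on bonus): 21.3% × 1850.00 = 394.05
Total income tax: 628.32 + 394.05 = 1022.37

1022.37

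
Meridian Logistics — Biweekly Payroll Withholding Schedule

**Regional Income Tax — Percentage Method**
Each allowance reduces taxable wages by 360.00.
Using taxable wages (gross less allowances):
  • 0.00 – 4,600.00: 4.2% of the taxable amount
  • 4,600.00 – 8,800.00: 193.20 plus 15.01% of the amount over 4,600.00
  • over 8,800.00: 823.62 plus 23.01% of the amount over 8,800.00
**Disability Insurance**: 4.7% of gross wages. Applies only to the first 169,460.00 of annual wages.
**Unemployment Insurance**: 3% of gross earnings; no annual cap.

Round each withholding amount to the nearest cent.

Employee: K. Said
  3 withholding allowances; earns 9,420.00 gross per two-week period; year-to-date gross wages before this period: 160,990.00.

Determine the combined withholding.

Regional Income Tax: taxable = 9,420.00 − 3×360.00 = 8,340.00
  193.20 + 15.01% × (8,340.00 − 4,600.00) = 193.20 + 15.01% × 3,740.00 = 754.57
Disability Insurance: cap 169,460.00 − YTD 160,990.00 = 8,470.00 subject; 4.7% × 8,470.00 = 398.09
Unemployment Insurance: 3% × 9,420.00 = 282.60
Total: 754.57 + 398.09 + 282.60 = 1,435.26

1,435.26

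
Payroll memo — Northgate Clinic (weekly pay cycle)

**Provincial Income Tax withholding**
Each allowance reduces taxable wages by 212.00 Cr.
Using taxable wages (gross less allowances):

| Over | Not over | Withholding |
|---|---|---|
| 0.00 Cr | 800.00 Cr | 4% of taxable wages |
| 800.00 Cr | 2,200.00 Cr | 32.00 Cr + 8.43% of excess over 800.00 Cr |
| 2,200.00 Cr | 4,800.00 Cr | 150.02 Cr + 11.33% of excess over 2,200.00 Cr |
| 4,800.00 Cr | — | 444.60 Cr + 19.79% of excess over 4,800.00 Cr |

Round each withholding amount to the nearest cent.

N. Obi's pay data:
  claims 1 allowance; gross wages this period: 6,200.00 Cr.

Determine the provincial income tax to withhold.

Provincial Income Tax: taxable = 6,200.00 Cr − 1×212.00 Cr = 5,988.00 Cr
  444.60 Cr + 19.79% × (5,988.00 Cr − 4,800.00 Cr) = 444.60 Cr + 19.79% × 1,188.00 Cr = 679.71 Cr

679.71 Cr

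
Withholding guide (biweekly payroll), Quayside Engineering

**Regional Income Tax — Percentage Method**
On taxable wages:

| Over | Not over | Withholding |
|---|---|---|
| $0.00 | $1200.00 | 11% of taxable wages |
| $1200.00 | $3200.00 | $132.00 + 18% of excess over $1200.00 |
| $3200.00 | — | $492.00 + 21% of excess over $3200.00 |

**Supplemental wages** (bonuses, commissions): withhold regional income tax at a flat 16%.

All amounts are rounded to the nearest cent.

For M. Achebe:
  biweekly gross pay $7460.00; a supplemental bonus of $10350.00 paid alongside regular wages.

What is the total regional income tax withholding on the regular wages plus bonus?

$3042.60

Regional Income Tax: taxable = $7460.00
  $492.00 + 21% × ($7460.00 − $3200.00) = $492.00 + 21% × $4260.00 = $1386.60
Supplemental (16% flat on bonus): 16% × $10350.00 = $1656.00
Total regional income tax: $1386.60 + $1656.00 = $3042.60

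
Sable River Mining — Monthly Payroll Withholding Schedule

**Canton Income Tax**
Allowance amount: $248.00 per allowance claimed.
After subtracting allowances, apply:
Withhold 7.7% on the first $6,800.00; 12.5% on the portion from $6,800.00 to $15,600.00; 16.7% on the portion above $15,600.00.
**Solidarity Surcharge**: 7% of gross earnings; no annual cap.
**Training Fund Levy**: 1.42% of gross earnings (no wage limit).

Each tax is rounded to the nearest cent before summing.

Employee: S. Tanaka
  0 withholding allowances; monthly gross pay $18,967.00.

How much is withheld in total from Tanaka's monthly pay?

Canton Income Tax: taxable = $18,967.00
  $1,623.60 + 16.7% × ($18,967.00 − $15,600.00) = $1,623.60 + 16.7% × $3,367.00 = $2,185.89
Solidarity Surcharge: 7% × $18,967.00 = $1,327.69
Training Fund Levy: 1.42% × $18,967.00 = $269.33
Total: $2,185.89 + $1,327.69 + $269.33 = $3,782.91

$3,782.91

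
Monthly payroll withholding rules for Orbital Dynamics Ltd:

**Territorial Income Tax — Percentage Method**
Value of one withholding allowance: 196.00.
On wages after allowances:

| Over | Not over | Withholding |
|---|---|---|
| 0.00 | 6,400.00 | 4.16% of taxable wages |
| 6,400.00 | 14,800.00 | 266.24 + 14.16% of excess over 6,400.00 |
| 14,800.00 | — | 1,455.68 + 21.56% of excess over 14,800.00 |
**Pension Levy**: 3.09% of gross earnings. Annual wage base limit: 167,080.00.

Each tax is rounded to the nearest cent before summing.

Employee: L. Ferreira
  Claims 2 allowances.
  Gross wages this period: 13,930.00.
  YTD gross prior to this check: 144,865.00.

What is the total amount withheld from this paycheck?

Territorial Income Tax: taxable = 13,930.00 − 2×196.00 = 13,538.00
  266.24 + 14.16% × (13,538.00 − 6,400.00) = 266.24 + 14.16% × 7,138.00 = 1,276.98
Pension Levy: 3.09% × 13,930.00 = 430.44
Total: 1,276.98 + 430.44 = 1,707.42

1,707.42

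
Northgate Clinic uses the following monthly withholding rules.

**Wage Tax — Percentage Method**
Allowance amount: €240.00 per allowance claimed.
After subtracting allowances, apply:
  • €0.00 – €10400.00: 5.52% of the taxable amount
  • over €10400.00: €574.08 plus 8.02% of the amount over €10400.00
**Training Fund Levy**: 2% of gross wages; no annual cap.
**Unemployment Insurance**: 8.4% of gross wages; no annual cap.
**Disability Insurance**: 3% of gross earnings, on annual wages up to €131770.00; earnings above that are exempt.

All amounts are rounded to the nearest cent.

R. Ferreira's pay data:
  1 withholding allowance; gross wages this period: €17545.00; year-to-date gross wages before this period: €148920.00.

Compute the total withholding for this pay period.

€2952.54

Wage Tax: taxable = €17545.00 − 1×€240.00 = €17305.00
  €574.08 + 8.02% × (€17305.00 − €10400.00) = €574.08 + 8.02% × €6905.00 = €1127.86
Training Fund Levy: 2% × €17545.00 = €350.90
Unemployment Insurance: 8.4% × €17545.00 = €1473.78
Disability Insurance: YTD €148920.00 ≥ cap €131770.00 → €0.00
Total: €1127.86 + €350.90 + €1473.78 + €0.00 = €2952.54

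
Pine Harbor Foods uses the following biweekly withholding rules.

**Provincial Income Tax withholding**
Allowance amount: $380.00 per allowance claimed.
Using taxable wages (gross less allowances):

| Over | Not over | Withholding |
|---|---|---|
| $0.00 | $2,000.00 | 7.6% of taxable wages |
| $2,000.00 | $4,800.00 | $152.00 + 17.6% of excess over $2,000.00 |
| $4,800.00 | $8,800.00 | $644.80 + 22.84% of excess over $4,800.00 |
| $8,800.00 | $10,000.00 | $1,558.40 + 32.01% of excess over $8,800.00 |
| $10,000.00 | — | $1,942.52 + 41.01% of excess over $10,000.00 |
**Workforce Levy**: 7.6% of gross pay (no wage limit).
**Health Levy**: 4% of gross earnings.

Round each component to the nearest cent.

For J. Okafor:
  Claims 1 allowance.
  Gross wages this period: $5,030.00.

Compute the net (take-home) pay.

Provincial Income Tax: taxable = $5,030.00 − 1×$380.00 = $4,650.00
  $152.00 + 17.6% × ($4,650.00 − $2,000.00) = $152.00 + 17.6% × $2,650.00 = $618.40
Workforce Levy: 7.6% × $5,030.00 = $382.28
Health Levy: 4% × $5,030.00 = $201.20
Total withheld: $618.40 + $382.28 + $201.20 = $1,201.88
Net pay: $5,030.00 − $1,201.88 = $3,828.12

$3,828.12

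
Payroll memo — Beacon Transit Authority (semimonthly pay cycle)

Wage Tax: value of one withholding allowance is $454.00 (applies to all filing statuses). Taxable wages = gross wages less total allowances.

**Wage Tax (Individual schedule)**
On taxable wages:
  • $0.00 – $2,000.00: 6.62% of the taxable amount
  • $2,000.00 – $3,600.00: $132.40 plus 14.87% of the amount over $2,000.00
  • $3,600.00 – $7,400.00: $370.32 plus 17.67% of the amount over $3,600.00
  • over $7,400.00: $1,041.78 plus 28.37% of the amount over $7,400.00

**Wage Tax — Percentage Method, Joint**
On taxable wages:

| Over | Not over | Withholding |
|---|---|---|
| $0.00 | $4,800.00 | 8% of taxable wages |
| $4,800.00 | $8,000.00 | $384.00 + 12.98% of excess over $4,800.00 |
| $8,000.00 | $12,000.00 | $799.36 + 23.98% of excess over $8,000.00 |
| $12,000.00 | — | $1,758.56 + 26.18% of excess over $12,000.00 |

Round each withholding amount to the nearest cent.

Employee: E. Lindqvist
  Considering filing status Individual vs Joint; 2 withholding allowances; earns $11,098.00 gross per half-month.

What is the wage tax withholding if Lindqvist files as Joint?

$1,324.52

Wage Tax (Joint): taxable = $11,098.00 − 2×$454.00 = $10,190.00
  $799.36 + 23.98% × ($10,190.00 − $8,000.00) = $799.36 + 23.98% × $2,190.00 = $1,324.52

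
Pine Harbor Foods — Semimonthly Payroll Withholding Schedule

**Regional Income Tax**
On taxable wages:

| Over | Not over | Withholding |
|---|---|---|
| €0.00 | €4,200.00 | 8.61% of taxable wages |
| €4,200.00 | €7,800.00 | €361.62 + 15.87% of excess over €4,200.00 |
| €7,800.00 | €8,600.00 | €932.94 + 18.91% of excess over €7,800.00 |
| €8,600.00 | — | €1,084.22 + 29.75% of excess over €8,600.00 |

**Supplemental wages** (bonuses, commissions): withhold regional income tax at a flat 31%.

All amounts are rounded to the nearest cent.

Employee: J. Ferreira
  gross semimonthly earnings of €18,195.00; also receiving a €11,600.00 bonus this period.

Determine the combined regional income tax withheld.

€7,534.73

Regional Income Tax: taxable = €18,195.00
  €1,084.22 + 29.75% × (€18,195.00 − €8,600.00) = €1,084.22 + 29.75% × €9,595.00 = €3,938.73
Supplemental (31% flat on bonus): 31% × €11,600.00 = €3,596.00
Total regional income tax: €3,938.73 + €3,596.00 = €7,534.73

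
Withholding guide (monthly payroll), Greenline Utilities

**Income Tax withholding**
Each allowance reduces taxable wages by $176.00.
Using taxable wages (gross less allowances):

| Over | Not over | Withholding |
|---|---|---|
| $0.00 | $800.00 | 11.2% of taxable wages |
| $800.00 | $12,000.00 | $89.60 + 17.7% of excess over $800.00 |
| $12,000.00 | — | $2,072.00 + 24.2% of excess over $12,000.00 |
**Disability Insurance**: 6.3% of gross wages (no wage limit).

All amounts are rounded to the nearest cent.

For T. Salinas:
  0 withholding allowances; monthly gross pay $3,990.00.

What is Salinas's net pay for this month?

$3,084.40

Income Tax: taxable = $3,990.00
  $89.60 + 17.7% × ($3,990.00 − $800.00) = $89.60 + 17.7% × $3,190.00 = $654.23
Disability Insurance: 6.3% × $3,990.00 = $251.37
Total withheld: $654.23 + $251.37 = $905.60
Net pay: $3,990.00 − $905.60 = $3,084.40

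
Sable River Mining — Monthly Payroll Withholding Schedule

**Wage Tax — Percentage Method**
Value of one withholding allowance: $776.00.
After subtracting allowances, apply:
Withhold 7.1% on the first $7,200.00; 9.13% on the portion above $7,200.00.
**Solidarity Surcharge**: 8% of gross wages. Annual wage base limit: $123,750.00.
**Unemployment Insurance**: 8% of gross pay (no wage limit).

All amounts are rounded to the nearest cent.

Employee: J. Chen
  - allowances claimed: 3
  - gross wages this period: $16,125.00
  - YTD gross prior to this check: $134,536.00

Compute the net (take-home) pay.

Wage Tax: taxable = $16,125.00 − 3×$776.00 = $13,797.00
  $511.20 + 9.13% × ($13,797.00 − $7,200.00) = $511.20 + 9.13% × $6,597.00 = $1,113.51
Solidarity Surcharge: YTD $134,536.00 ≥ cap $123,750.00 → $0.00
Unemployment Insurance: 8% × $16,125.00 = $1,290.00
Total withheld: $1,113.51 + $0.00 + $1,290.00 = $2,403.51
Net pay: $16,125.00 − $2,403.51 = $13,721.49

$13,721.49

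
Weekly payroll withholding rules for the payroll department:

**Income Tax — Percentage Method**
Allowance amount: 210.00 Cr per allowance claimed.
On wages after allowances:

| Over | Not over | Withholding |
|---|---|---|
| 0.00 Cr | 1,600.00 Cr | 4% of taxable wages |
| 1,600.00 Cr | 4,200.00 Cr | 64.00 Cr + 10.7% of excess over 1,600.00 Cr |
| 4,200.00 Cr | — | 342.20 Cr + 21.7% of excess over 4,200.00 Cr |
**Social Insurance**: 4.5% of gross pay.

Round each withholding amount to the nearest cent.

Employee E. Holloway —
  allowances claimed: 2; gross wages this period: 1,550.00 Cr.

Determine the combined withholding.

Income Tax: taxable = 1,550.00 Cr − 2×210.00 Cr = 1,130.00 Cr
  4% × 1,130.00 Cr = 45.20 Cr
Social Insurance: 4.5% × 1,550.00 Cr = 69.75 Cr
Total: 45.20 Cr + 69.75 Cr = 114.95 Cr

114.95 Cr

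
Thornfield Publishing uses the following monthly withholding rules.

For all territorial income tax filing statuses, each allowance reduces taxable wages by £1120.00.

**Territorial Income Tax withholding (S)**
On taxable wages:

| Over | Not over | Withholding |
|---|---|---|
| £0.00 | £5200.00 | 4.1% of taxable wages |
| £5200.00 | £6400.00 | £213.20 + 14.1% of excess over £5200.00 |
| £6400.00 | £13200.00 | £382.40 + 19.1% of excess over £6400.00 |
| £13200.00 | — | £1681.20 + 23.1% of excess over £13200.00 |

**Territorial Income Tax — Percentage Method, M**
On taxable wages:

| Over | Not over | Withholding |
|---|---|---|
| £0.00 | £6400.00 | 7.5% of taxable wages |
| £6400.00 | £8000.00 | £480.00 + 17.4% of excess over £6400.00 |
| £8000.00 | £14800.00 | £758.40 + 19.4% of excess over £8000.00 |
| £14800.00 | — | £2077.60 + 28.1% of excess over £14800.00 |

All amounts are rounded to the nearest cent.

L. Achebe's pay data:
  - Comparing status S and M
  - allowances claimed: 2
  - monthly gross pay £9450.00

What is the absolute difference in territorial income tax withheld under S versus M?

£83.83

Territorial Income Tax (S): taxable = £9450.00 − 2×£1120.00 = £7210.00
  £382.40 + 19.1% × (£7210.00 − £6400.00) = £382.40 + 19.1% × £810.00 = £537.11
Territorial Income Tax (M): taxable = £9450.00 − 2×£1120.00 = £7210.00
  £480.00 + 17.4% × (£7210.00 − £6400.00) = £480.00 + 17.4% × £810.00 = £620.94
Difference: |£537.11 − £620.94| = £83.83 (higher under M)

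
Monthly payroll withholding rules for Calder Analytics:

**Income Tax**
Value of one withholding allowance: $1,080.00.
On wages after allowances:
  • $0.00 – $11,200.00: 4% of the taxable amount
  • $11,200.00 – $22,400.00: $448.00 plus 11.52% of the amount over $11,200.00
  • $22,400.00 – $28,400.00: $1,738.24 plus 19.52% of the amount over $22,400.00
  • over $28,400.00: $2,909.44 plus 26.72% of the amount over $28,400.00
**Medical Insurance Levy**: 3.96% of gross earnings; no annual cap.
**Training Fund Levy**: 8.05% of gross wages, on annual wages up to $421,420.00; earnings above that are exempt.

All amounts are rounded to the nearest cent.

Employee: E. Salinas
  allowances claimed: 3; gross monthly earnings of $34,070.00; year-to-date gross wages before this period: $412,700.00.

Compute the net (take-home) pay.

$28,460.13

Income Tax: taxable = $34,070.00 − 3×$1,080.00 = $30,830.00
  $2,909.44 + 26.72% × ($30,830.00 − $28,400.00) = $2,909.44 + 26.72% × $2,430.00 = $3,558.74
Medical Insurance Levy: 3.96% × $34,070.00 = $1,349.17
Training Fund Levy: cap $421,420.00 − YTD $412,700.00 = $8,720.00 subject; 8.05% × $8,720.00 = $701.96
Total withheld: $3,558.74 + $1,349.17 + $701.96 = $5,609.87
Net pay: $34,070.00 − $5,609.87 = $28,460.13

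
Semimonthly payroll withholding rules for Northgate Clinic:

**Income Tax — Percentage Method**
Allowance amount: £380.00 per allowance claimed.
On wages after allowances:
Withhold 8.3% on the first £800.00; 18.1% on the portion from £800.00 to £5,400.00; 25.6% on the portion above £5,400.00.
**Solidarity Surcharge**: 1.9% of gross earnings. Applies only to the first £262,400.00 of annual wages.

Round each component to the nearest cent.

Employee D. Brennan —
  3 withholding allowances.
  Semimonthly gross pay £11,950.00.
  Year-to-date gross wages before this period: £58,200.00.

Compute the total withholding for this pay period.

£2,511.01

Income Tax: taxable = £11,950.00 − 3×£380.00 = £10,810.00
  £899.00 + 25.6% × (£10,810.00 − £5,400.00) = £899.00 + 25.6% × £5,410.00 = £2,283.96
Solidarity Surcharge: 1.9% × £11,950.00 = £227.05
Total: £2,283.96 + £227.05 = £2,511.01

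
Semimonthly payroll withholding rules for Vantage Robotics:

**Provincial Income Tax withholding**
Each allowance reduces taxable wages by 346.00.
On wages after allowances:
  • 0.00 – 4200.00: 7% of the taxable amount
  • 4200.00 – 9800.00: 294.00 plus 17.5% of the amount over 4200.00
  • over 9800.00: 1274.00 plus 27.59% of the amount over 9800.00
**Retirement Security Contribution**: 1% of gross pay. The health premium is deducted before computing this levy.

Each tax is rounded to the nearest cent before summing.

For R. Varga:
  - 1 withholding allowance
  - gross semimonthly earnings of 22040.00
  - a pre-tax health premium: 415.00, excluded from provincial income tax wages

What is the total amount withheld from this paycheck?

Provincial Income Tax: taxable = 22040.00 − 415.00 − 1×346.00 = 21279.00
  1274.00 + 27.59% × (21279.00 − 9800.00) = 1274.00 + 27.59% × 11479.00 = 4441.06
Retirement Security Contribution: 1% × 21625.00 = 216.25
Total: 4441.06 + 216.25 = 4657.31

4657.31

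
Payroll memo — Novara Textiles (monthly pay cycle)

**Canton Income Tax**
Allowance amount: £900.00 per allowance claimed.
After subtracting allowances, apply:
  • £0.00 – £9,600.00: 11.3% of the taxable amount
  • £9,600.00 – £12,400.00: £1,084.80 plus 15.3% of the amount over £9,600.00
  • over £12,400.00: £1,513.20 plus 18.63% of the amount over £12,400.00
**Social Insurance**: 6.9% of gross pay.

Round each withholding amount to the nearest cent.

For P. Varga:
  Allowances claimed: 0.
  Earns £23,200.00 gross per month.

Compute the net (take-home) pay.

Canton Income Tax: taxable = £23,200.00
  £1,513.20 + 18.63% × (£23,200.00 − £12,400.00) = £1,513.20 + 18.63% × £10,800.00 = £3,525.24
Social Insurance: 6.9% × £23,200.00 = £1,600.80
Total withheld: £3,525.24 + £1,600.80 = £5,126.04
Net pay: £23,200.00 − £5,126.04 = £18,073.96

£18,073.96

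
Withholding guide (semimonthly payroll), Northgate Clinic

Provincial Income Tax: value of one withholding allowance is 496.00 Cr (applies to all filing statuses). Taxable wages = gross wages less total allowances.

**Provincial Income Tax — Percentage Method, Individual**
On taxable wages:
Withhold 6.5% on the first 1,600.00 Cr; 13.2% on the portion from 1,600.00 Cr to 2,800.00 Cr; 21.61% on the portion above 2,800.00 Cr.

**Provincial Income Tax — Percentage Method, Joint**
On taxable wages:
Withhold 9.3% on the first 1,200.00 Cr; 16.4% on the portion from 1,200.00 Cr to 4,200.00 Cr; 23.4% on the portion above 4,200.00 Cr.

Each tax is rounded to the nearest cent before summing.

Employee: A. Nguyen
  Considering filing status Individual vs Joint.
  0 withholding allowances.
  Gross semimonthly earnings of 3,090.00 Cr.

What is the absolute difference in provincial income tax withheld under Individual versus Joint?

96.49 Cr

Provincial Income Tax (Individual): taxable = 3,090.00 Cr
  262.40 Cr + 21.61% × (3,090.00 Cr − 2,800.00 Cr) = 262.40 Cr + 21.61% × 290.00 Cr = 325.07 Cr
Provincial Income Tax (Joint): taxable = 3,090.00 Cr
  111.60 Cr + 16.4% × (3,090.00 Cr − 1,200.00 Cr) = 111.60 Cr + 16.4% × 1,890.00 Cr = 421.56 Cr
Difference: |325.07 Cr − 421.56 Cr| = 96.49 Cr (higher under Joint)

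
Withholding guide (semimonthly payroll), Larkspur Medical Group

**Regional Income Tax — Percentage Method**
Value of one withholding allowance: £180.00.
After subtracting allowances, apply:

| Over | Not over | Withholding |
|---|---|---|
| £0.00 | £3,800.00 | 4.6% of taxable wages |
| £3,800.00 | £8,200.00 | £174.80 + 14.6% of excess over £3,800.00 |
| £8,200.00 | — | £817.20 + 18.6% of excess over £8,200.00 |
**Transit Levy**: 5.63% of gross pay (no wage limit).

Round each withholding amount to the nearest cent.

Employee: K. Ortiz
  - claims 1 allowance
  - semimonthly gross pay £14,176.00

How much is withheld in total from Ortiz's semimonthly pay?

£2,693.37

Regional Income Tax: taxable = £14,176.00 − 1×£180.00 = £13,996.00
  £817.20 + 18.6% × (£13,996.00 − £8,200.00) = £817.20 + 18.6% × £5,796.00 = £1,895.26
Transit Levy: 5.63% × £14,176.00 = £798.11
Total: £1,895.26 + £798.11 = £2,693.37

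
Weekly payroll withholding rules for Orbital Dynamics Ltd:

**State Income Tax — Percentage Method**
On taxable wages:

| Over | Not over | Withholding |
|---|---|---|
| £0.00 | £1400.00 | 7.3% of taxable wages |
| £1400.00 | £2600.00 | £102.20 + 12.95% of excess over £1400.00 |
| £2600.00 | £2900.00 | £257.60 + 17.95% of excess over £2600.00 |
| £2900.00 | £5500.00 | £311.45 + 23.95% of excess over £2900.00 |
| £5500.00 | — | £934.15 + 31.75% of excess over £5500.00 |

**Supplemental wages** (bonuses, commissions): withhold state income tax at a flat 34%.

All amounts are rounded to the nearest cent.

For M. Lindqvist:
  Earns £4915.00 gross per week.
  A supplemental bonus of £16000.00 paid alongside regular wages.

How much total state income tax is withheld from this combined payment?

£6234.04

State Income Tax: taxable = £4915.00
  £311.45 + 23.95% × (£4915.00 − £2900.00) = £311.45 + 23.95% × £2015.00 = £794.04
Supplemental (34% flat on bonus): 34% × £16000.00 = £5440.00
Total state income tax: £794.04 + £5440.00 = £6234.04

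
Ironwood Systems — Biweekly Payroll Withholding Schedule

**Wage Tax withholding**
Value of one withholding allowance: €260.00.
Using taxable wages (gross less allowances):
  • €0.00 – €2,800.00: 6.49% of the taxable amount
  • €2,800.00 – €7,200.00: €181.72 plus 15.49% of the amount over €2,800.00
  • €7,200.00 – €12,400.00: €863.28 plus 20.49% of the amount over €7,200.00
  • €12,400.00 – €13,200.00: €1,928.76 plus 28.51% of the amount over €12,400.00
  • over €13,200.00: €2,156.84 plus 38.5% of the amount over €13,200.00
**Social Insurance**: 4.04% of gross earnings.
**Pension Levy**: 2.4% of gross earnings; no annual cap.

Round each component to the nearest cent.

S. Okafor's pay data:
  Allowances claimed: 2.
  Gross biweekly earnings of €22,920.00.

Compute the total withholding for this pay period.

€7,174.89

Wage Tax: taxable = €22,920.00 − 2×€260.00 = €22,400.00
  €2,156.84 + 38.5% × (€22,400.00 − €13,200.00) = €2,156.84 + 38.5% × €9,200.00 = €5,698.84
Social Insurance: 4.04% × €22,920.00 = €925.97
Pension Levy: 2.4% × €22,920.00 = €550.08
Total: €5,698.84 + €925.97 + €550.08 = €7,174.89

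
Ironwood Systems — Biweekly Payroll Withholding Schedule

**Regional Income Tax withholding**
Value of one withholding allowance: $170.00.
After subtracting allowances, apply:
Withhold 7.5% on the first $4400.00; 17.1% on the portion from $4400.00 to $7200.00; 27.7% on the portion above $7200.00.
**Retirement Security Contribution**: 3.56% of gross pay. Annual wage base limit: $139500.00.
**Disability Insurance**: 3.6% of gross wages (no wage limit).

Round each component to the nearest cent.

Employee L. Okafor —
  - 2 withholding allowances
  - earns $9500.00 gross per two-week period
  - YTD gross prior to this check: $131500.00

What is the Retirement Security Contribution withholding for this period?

Retirement Security Contribution: cap $139500.00 − YTD $131500.00 = $8000.00 subject; 3.56% × $8000.00 = $284.80

$284.80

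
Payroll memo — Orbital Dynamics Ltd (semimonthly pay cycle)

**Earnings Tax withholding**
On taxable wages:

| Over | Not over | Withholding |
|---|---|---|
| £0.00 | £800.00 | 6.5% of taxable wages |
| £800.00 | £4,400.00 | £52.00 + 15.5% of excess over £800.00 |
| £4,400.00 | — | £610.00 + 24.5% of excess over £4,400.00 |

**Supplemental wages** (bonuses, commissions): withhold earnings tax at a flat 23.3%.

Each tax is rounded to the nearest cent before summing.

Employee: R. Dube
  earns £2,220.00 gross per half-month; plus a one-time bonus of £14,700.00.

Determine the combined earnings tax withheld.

£3,697.20

Earnings Tax: taxable = £2,220.00
  £52.00 + 15.5% × (£2,220.00 − £800.00) = £52.00 + 15.5% × £1,420.00 = £272.10
Supplemental (23.3% flat on bonus): 23.3% × £14,700.00 = £3,425.10
Total earnings tax: £272.10 + £3,425.10 = £3,697.20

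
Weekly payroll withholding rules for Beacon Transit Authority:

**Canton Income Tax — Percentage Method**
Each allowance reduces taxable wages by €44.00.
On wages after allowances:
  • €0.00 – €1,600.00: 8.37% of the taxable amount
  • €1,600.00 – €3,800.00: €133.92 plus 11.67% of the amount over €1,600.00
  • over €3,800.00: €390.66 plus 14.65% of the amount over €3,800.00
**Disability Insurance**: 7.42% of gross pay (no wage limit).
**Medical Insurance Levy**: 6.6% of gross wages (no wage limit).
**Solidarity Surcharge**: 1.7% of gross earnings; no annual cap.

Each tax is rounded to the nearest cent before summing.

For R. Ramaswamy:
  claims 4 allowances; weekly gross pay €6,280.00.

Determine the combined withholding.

€1,715.42

Canton Income Tax: taxable = €6,280.00 − 4×€44.00 = €6,104.00
  €390.66 + 14.65% × (€6,104.00 − €3,800.00) = €390.66 + 14.65% × €2,304.00 = €728.20
Disability Insurance: 7.42% × €6,280.00 = €465.98
Medical Insurance Levy: 6.6% × €6,280.00 = €414.48
Solidarity Surcharge: 1.7% × €6,280.00 = €106.76
Total: €728.20 + €465.98 + €414.48 + €106.76 = €1,715.42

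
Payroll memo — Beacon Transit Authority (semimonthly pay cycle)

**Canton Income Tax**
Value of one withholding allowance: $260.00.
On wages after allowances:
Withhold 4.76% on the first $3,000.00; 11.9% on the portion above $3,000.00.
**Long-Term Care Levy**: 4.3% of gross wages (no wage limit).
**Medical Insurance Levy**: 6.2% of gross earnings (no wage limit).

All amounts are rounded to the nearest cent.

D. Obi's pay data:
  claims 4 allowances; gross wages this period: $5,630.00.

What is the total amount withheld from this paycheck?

$923.16

Canton Income Tax: taxable = $5,630.00 − 4×$260.00 = $4,590.00
  $142.80 + 11.9% × ($4,590.00 − $3,000.00) = $142.80 + 11.9% × $1,590.00 = $332.01
Long-Term Care Levy: 4.3% × $5,630.00 = $242.09
Medical Insurance Levy: 6.2% × $5,630.00 = $349.06
Total: $332.01 + $242.09 + $349.06 = $923.16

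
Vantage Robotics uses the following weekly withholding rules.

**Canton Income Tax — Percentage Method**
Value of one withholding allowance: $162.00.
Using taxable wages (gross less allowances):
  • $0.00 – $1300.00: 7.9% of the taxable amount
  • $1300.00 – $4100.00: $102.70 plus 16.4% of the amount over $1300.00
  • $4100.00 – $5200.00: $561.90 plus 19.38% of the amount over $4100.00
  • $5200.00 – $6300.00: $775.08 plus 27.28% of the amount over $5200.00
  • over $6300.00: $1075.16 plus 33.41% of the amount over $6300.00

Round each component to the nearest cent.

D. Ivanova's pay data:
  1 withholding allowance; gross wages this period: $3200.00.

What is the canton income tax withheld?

$387.73

Canton Income Tax: taxable = $3200.00 − 1×$162.00 = $3038.00
  $102.70 + 16.4% × ($3038.00 − $1300.00) = $102.70 + 16.4% × $1738.00 = $387.73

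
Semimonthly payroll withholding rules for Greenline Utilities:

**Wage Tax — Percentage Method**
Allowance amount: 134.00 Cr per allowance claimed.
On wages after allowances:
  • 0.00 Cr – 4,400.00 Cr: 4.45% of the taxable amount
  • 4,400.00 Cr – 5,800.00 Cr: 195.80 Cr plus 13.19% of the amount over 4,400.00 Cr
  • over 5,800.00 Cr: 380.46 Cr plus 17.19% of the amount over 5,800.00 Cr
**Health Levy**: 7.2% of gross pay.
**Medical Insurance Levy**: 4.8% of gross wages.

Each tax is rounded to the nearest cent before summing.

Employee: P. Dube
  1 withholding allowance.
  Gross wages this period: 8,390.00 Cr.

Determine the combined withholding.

1,809.45 Cr

Wage Tax: taxable = 8,390.00 Cr − 1×134.00 Cr = 8,256.00 Cr
  380.46 Cr + 17.19% × (8,256.00 Cr − 5,800.00 Cr) = 380.46 Cr + 17.19% × 2,456.00 Cr = 802.65 Cr
Health Levy: 7.2% × 8,390.00 Cr = 604.08 Cr
Medical Insurance Levy: 4.8% × 8,390.00 Cr = 402.72 Cr
Total: 802.65 Cr + 604.08 Cr + 402.72 Cr = 1,809.45 Cr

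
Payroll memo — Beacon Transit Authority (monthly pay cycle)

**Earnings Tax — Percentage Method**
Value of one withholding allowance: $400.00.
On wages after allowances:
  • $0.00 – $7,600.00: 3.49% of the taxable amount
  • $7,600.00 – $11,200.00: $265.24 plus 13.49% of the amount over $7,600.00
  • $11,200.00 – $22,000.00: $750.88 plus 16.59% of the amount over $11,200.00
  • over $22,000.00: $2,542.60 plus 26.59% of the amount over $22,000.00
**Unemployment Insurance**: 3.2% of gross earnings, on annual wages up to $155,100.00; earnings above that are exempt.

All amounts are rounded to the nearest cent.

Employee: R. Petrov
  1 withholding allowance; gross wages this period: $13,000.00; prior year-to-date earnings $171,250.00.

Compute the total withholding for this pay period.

Earnings Tax: taxable = $13,000.00 − 1×$400.00 = $12,600.00
  $750.88 + 16.59% × ($12,600.00 − $11,200.00) = $750.88 + 16.59% × $1,400.00 = $983.14
Unemployment Insurance: YTD $171,250.00 ≥ cap $155,100.00 → $0.00
Total: $983.14 + $0.00 = $983.14

$983.14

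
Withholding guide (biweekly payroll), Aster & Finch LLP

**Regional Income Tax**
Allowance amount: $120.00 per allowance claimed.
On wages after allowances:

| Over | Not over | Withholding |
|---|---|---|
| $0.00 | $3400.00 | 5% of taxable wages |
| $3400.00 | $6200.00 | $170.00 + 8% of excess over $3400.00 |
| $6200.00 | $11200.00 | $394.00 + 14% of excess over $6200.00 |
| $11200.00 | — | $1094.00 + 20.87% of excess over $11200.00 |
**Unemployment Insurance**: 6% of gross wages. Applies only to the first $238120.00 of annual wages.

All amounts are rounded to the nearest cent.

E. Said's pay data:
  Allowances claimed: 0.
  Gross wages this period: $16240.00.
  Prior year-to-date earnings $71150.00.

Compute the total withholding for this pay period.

Regional Income Tax: taxable = $16240.00
  $1094.00 + 20.87% × ($16240.00 − $11200.00) = $1094.00 + 20.87% × $5040.00 = $2145.85
Unemployment Insurance: 6% × $16240.00 = $974.40
Total: $2145.85 + $974.40 = $3120.25

$3120.25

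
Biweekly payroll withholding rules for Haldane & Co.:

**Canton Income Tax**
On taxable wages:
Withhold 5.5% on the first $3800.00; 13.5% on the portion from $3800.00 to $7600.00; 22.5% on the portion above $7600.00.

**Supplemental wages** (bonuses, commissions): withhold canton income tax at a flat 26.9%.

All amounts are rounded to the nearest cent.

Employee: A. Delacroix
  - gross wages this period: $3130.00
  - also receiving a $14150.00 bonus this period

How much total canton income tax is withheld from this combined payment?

$3978.50

Canton Income Tax: taxable = $3130.00
  5.5% × $3130.00 = $172.15
Supplemental (26.9% flat on bonus): 26.9% × $14150.00 = $3806.35
Total canton income tax: $172.15 + $3806.35 = $3978.50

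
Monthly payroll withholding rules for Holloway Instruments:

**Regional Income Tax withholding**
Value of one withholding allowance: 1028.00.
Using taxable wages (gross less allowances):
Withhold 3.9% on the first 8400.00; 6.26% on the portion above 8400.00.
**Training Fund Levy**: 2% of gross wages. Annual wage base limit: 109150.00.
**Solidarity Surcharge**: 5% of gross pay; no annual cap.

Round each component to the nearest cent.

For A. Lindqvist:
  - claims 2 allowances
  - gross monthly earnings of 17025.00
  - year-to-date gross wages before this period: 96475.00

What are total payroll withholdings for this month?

1843.57

Regional Income Tax: taxable = 17025.00 − 2×1028.00 = 14969.00
  327.60 + 6.26% × (14969.00 − 8400.00) = 327.60 + 6.26% × 6569.00 = 738.82
Training Fund Levy: cap 109150.00 − YTD 96475.00 = 12675.00 subject; 2% × 12675.00 = 253.50
Solidarity Surcharge: 5% × 17025.00 = 851.25
Total: 738.82 + 253.50 + 851.25 = 1843.57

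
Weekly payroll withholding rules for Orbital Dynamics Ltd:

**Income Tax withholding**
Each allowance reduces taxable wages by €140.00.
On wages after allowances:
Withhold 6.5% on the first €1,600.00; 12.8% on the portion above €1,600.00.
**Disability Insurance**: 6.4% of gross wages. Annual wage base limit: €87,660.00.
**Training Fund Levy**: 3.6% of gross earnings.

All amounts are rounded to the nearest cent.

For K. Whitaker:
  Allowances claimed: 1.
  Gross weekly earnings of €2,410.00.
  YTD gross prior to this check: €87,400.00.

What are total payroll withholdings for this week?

Income Tax: taxable = €2,410.00 − 1×€140.00 = €2,270.00
  €104.00 + 12.8% × (€2,270.00 − €1,600.00) = €104.00 + 12.8% × €670.00 = €189.76
Disability Insurance: cap €87,660.00 − YTD €87,400.00 = €260.00 subject; 6.4% × €260.00 = €16.64
Training Fund Levy: 3.6% × €2,410.00 = €86.76
Total: €189.76 + €16.64 + €86.76 = €293.16

€293.16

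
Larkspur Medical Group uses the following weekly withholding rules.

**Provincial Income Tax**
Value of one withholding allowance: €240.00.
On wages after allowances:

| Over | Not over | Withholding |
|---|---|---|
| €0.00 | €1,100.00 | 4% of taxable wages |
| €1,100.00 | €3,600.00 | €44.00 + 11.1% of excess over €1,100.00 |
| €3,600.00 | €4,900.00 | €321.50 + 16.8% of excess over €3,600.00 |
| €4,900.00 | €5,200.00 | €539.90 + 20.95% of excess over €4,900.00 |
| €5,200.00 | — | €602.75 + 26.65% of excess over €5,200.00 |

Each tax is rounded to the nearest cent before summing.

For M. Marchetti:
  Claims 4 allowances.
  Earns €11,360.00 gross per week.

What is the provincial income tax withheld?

€1,988.55

Provincial Income Tax: taxable = €11,360.00 − 4×€240.00 = €10,400.00
  €602.75 + 26.65% × (€10,400.00 − €5,200.00) = €602.75 + 26.65% × €5,200.00 = €1,988.55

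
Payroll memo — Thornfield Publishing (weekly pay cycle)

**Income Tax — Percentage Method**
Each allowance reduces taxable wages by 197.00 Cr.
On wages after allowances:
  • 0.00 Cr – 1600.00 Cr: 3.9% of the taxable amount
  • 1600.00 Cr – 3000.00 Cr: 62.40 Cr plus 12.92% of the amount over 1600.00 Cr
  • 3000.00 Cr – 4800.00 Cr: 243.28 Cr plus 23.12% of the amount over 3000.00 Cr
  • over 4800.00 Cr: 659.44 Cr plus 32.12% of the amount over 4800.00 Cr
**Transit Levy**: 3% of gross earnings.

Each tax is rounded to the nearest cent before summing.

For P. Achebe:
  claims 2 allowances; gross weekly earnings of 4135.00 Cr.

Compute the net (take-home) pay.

Income Tax: taxable = 4135.00 Cr − 2×197.00 Cr = 3741.00 Cr
  243.28 Cr + 23.12% × (3741.00 Cr − 3000.00 Cr) = 243.28 Cr + 23.12% × 741.00 Cr = 414.60 Cr
Transit Levy: 3% × 4135.00 Cr = 124.05 Cr
Total withheld: 414.60 Cr + 124.05 Cr = 538.65 Cr
Net pay: 4135.00 Cr − 538.65 Cr = 3596.35 Cr

3596.35 Cr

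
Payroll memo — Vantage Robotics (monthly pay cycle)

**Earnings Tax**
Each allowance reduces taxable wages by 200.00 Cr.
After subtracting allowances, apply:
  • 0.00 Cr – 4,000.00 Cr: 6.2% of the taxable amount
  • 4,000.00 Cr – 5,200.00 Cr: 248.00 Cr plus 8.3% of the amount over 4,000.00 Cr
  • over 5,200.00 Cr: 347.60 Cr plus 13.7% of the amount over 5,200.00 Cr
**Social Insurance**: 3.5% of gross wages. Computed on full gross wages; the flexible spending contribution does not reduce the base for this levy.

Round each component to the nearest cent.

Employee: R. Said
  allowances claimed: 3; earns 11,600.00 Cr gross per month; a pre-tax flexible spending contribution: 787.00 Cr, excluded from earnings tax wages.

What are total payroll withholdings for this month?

1,440.38 Cr

Earnings Tax: taxable = 11,600.00 Cr − 787.00 Cr − 3×200.00 Cr = 10,213.00 Cr
  347.60 Cr + 13.7% × (10,213.00 Cr − 5,200.00 Cr) = 347.60 Cr + 13.7% × 5,013.00 Cr = 1,034.38 Cr
Social Insurance: 3.5% × 11,600.00 Cr = 406.00 Cr
Total: 1,034.38 Cr + 406.00 Cr = 1,440.38 Cr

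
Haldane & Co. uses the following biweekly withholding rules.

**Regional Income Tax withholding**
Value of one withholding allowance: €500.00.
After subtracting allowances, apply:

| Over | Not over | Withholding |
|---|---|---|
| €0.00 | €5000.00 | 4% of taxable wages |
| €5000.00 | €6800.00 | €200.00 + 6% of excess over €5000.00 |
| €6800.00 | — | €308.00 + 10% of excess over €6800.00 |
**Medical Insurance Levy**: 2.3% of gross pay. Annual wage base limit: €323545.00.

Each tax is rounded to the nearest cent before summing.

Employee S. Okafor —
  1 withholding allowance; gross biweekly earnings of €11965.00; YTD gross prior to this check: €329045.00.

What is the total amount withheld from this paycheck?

Regional Income Tax: taxable = €11965.00 − 1×€500.00 = €11465.00
  €308.00 + 10% × (€11465.00 − €6800.00) = €308.00 + 10% × €4665.00 = €774.50
Medical Insurance Levy: YTD €329045.00 ≥ cap €323545.00 → €0.00
Total: €774.50 + €0.00 = €774.50

€774.50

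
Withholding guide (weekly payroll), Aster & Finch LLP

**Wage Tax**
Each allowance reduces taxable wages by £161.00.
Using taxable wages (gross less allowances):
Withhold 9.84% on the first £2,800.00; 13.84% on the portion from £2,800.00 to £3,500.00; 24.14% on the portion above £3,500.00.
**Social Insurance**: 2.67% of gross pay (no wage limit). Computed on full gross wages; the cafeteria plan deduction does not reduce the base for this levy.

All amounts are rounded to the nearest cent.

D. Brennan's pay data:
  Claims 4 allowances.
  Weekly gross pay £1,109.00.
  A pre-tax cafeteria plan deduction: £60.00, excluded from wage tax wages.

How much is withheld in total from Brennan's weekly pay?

Wage Tax: taxable = £1,109.00 − £60.00 − 4×£161.00 = £405.00
  9.84% × £405.00 = £39.85
Social Insurance: 2.67% × £1,109.00 = £29.61
Total: £39.85 + £29.61 = £69.46

£69.46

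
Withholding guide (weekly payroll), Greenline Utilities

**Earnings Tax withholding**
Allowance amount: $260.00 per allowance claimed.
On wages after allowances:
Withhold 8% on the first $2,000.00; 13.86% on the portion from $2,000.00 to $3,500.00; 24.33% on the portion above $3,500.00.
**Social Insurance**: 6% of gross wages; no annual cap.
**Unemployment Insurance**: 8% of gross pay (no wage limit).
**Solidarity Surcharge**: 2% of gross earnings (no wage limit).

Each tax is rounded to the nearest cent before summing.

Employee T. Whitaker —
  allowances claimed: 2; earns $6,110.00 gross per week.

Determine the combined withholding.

$1,854.00

Earnings Tax: taxable = $6,110.00 − 2×$260.00 = $5,590.00
  $367.90 + 24.33% × ($5,590.00 − $3,500.00) = $367.90 + 24.33% × $2,090.00 = $876.40
Social Insurance: 6% × $6,110.00 = $366.60
Unemployment Insurance: 8% × $6,110.00 = $488.80
Solidarity Surcharge: 2% × $6,110.00 = $122.20
Total: $876.40 + $366.60 + $488.80 + $122.20 = $1,854.00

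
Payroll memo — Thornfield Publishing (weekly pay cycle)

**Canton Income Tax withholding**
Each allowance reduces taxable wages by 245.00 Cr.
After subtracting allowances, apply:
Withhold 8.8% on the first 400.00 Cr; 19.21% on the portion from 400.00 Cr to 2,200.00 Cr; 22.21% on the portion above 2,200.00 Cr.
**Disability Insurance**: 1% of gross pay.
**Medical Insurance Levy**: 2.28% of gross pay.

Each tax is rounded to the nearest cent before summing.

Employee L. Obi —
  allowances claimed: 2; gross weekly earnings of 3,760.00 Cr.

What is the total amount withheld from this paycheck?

741.96 Cr

Canton Income Tax: taxable = 3,760.00 Cr − 2×245.00 Cr = 3,270.00 Cr
  380.98 Cr + 22.21% × (3,270.00 Cr − 2,200.00 Cr) = 380.98 Cr + 22.21% × 1,070.00 Cr = 618.63 Cr
Disability Insurance: 1% × 3,760.00 Cr = 37.60 Cr
Medical Insurance Levy: 2.28% × 3,760.00 Cr = 85.73 Cr
Total: 618.63 Cr + 37.60 Cr + 85.73 Cr = 741.96 Cr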